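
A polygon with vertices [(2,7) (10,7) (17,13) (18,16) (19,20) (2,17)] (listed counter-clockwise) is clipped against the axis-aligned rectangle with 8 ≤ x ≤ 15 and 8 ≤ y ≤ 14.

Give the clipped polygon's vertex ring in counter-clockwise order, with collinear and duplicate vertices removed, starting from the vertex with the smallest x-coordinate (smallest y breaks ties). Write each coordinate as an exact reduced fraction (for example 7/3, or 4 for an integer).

Clipped polygon: [(8,8) (67/6,8) (15,79/7) (15,14) (8,14)]

1. After x ≥ 8: [(8,7) (10,7) (17,13) (18,16) (19,20) (8,307/17)]
2. After x ≤ 15: [(8,7) (10,7) (15,79/7) (15,328/17) (8,307/17)]
3. After y ≥ 8: [(8,8) (67/6,8) (15,79/7) (15,328/17) (8,307/17)]
4. After y ≤ 14: [(8,14) (8,8) (67/6,8) (15,79/7) (15,14)]
5. Canonical ring: [(8,8) (67/6,8) (15,79/7) (15,14) (8,14)]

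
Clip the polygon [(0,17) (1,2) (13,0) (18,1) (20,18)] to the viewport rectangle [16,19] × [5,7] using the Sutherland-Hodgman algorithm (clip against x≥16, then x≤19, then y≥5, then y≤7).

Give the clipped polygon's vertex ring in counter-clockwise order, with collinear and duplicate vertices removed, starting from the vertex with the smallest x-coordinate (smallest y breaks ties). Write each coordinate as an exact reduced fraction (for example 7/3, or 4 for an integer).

Clipped polygon: [(16,5) (314/17,5) (318/17,7) (16,7)]

1. After x ≥ 16: [(16,89/5) (16,3/5) (18,1) (20,18)]
2. After x ≤ 19: [(19,359/20) (16,89/5) (16,3/5) (18,1) (19,19/2)]
3. After y ≥ 5: [(19,359/20) (16,89/5) (16,5) (314/17,5) (19,19/2)]
4. After y ≤ 7: [(16,7) (16,5) (314/17,5) (318/17,7)]
5. Canonical ring: [(16,5) (314/17,5) (318/17,7) (16,7)]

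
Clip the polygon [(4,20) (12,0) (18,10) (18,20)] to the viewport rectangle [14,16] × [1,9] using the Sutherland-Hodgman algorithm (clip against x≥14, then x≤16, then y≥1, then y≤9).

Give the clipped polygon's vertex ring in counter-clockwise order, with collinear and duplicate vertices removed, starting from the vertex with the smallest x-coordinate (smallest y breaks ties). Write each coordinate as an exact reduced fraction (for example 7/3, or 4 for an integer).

1. After x ≥ 14: [(14,20) (14,10/3) (18,10) (18,20)]
2. After x ≤ 16: [(16,20) (14,20) (14,10/3) (16,20/3)]
3. After y ≥ 1: [(16,20) (14,20) (14,10/3) (16,20/3)]
4. After y ≤ 9: [(16,9) (14,9) (14,10/3) (16,20/3)]
5. Canonical ring: [(14,10/3) (16,20/3) (16,9) (14,9)]

Clipped polygon: [(14,10/3) (16,20/3) (16,9) (14,9)]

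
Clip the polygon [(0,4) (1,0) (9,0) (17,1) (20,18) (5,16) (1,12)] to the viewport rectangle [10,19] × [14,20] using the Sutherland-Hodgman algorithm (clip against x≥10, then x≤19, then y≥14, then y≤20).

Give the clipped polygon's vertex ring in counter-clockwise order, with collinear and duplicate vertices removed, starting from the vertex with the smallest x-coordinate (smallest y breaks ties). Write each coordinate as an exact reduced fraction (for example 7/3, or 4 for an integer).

Clipped polygon: [(10,14) (19,14) (19,268/15) (10,50/3)]

1. After x ≥ 10: [(10,1/8) (17,1) (20,18) (10,50/3)]
2. After x ≤ 19: [(10,1/8) (17,1) (19,37/3) (19,268/15) (10,50/3)]
3. After y ≥ 14: [(10,14) (19,14) (19,268/15) (10,50/3)]
4. After y ≤ 20: [(10,14) (19,14) (19,268/15) (10,50/3)]
5. Canonical ring: [(10,14) (19,14) (19,268/15) (10,50/3)]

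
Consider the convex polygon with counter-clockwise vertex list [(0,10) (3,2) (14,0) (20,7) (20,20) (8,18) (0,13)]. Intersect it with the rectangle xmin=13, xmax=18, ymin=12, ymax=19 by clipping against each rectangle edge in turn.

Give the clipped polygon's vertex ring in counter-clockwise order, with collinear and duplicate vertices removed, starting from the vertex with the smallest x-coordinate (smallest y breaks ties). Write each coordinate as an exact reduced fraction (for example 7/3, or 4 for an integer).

Clipped polygon: [(13,12) (18,12) (18,19) (14,19) (13,113/6)]

1. After x ≥ 13: [(13,2/11) (14,0) (20,7) (20,20) (13,113/6)]
2. After x ≤ 18: [(13,2/11) (14,0) (18,14/3) (18,59/3) (13,113/6)]
3. After y ≥ 12: [(13,12) (18,12) (18,59/3) (13,113/6)]
4. After y ≤ 19: [(13,12) (18,12) (18,19) (14,19) (13,113/6)]
5. Canonical ring: [(13,12) (18,12) (18,19) (14,19) (13,113/6)]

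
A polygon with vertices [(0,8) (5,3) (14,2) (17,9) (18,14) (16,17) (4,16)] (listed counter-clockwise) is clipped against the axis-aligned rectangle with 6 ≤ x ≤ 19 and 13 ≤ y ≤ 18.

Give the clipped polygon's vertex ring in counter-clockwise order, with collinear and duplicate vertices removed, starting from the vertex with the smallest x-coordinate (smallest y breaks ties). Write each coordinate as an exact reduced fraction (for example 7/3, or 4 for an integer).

Clipped polygon: [(6,13) (89/5,13) (18,14) (16,17) (6,97/6)]

1. After x ≥ 6: [(6,26/9) (14,2) (17,9) (18,14) (16,17) (6,97/6)]
2. After x ≤ 19: [(6,26/9) (14,2) (17,9) (18,14) (16,17) (6,97/6)]
3. After y ≥ 13: [(6,13) (89/5,13) (18,14) (16,17) (6,97/6)]
4. After y ≤ 18: [(6,13) (89/5,13) (18,14) (16,17) (6,97/6)]
5. Canonical ring: [(6,13) (89/5,13) (18,14) (16,17) (6,97/6)]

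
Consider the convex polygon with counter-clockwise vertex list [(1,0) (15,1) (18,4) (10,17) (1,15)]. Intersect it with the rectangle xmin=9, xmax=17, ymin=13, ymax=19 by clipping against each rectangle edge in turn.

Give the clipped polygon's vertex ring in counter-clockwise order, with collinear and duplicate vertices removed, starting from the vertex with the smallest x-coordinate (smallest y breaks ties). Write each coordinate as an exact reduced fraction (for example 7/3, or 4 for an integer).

Clipped polygon: [(9,13) (162/13,13) (10,17) (9,151/9)]

1. After x ≥ 9: [(9,4/7) (15,1) (18,4) (10,17) (9,151/9)]
2. After x ≤ 17: [(9,4/7) (15,1) (17,3) (17,45/8) (10,17) (9,151/9)]
3. After y ≥ 13: [(9,13) (162/13,13) (10,17) (9,151/9)]
4. After y ≤ 19: [(9,13) (162/13,13) (10,17) (9,151/9)]
5. Canonical ring: [(9,13) (162/13,13) (10,17) (9,151/9)]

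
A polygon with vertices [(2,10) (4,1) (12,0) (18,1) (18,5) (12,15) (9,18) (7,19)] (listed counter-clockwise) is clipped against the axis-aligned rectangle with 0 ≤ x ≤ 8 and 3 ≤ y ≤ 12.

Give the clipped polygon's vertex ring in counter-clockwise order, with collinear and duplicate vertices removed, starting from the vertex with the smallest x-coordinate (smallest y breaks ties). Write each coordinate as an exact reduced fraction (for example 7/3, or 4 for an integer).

1. After x ≥ 0: [(2,10) (4,1) (12,0) (18,1) (18,5) (12,15) (9,18) (7,19)]
2. After x ≤ 8: [(2,10) (4,1) (8,1/2) (8,37/2) (7,19)]
3. After y ≥ 3: [(2,10) (32/9,3) (8,3) (8,37/2) (7,19)]
4. After y ≤ 12: [(28/9,12) (2,10) (32/9,3) (8,3) (8,12)]
5. Canonical ring: [(2,10) (32/9,3) (8,3) (8,12) (28/9,12)]

Clipped polygon: [(2,10) (32/9,3) (8,3) (8,12) (28/9,12)]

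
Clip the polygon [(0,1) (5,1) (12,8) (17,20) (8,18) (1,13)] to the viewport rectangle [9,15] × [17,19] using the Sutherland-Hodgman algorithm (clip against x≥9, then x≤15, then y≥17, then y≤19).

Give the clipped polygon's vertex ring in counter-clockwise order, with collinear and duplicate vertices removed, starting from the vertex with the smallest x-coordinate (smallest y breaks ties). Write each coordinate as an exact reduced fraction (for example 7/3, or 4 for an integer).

Clipped polygon: [(9,17) (15,17) (15,19) (25/2,19) (9,164/9)]

1. After x ≥ 9: [(9,5) (12,8) (17,20) (9,164/9)]
2. After x ≤ 15: [(9,5) (12,8) (15,76/5) (15,176/9) (9,164/9)]
3. After y ≥ 17: [(9,17) (15,17) (15,176/9) (9,164/9)]
4. After y ≤ 19: [(9,17) (15,17) (15,19) (25/2,19) (9,164/9)]
5. Canonical ring: [(9,17) (15,17) (15,19) (25/2,19) (9,164/9)]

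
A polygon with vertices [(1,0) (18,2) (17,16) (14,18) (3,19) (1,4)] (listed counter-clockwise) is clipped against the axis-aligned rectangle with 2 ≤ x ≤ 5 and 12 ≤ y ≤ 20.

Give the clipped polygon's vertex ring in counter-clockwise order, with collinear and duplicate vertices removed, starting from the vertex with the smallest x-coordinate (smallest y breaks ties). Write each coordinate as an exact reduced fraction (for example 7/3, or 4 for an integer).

Clipped polygon: [(31/15,12) (5,12) (5,207/11) (3,19)]

1. After x ≥ 2: [(2,2/17) (18,2) (17,16) (14,18) (3,19) (2,23/2)]
2. After x ≤ 5: [(2,2/17) (5,8/17) (5,207/11) (3,19) (2,23/2)]
3. After y ≥ 12: [(5,12) (5,207/11) (3,19) (31/15,12)]
4. After y ≤ 20: [(5,12) (5,207/11) (3,19) (31/15,12)]
5. Canonical ring: [(31/15,12) (5,12) (5,207/11) (3,19)]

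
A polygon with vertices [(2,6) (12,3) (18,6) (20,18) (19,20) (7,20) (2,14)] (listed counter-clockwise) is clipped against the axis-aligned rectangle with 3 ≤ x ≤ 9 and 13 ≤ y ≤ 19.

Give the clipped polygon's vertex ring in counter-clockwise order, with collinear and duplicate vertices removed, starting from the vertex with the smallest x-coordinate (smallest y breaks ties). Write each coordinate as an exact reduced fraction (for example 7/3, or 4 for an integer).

Clipped polygon: [(3,13) (9,13) (9,19) (37/6,19) (3,76/5)]

1. After x ≥ 3: [(3,57/10) (12,3) (18,6) (20,18) (19,20) (7,20) (3,76/5)]
2. After x ≤ 9: [(3,57/10) (9,39/10) (9,20) (7,20) (3,76/5)]
3. After y ≥ 13: [(3,13) (9,13) (9,20) (7,20) (3,76/5)]
4. After y ≤ 19: [(3,13) (9,13) (9,19) (37/6,19) (3,76/5)]
5. Canonical ring: [(3,13) (9,13) (9,19) (37/6,19) (3,76/5)]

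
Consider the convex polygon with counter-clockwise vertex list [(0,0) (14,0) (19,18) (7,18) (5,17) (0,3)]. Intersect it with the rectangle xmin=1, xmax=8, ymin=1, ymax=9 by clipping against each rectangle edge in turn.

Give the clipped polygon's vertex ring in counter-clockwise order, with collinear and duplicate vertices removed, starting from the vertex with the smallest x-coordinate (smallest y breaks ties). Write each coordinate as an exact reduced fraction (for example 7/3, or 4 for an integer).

1. After x ≥ 1: [(1,0) (14,0) (19,18) (7,18) (5,17) (1,29/5)]
2. After x ≤ 8: [(1,0) (8,0) (8,18) (7,18) (5,17) (1,29/5)]
3. After y ≥ 1: [(1,1) (8,1) (8,18) (7,18) (5,17) (1,29/5)]
4. After y ≤ 9: [(1,1) (8,1) (8,9) (15/7,9) (1,29/5)]
5. Canonical ring: [(1,1) (8,1) (8,9) (15/7,9) (1,29/5)]

Clipped polygon: [(1,1) (8,1) (8,9) (15/7,9) (1,29/5)]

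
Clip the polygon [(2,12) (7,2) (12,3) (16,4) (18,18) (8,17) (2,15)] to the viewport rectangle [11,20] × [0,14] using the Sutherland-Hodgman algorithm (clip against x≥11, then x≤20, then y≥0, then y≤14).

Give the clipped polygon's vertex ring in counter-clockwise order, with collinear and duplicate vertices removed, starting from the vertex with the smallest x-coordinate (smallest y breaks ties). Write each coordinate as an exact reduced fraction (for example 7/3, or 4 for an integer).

Clipped polygon: [(11,14/5) (12,3) (16,4) (122/7,14) (11,14)]

1. After x ≥ 11: [(11,14/5) (12,3) (16,4) (18,18) (11,173/10)]
2. After x ≤ 20: [(11,14/5) (12,3) (16,4) (18,18) (11,173/10)]
3. After y ≥ 0: [(11,14/5) (12,3) (16,4) (18,18) (11,173/10)]
4. After y ≤ 14: [(11,14) (11,14/5) (12,3) (16,4) (122/7,14)]
5. Canonical ring: [(11,14/5) (12,3) (16,4) (122/7,14) (11,14)]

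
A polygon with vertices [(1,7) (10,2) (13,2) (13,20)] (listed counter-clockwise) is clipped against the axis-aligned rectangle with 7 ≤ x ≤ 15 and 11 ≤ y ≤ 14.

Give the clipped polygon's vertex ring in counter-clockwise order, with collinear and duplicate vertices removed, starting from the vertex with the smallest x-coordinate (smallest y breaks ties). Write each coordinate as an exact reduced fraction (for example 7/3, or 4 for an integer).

1. After x ≥ 7: [(7,27/2) (7,11/3) (10,2) (13,2) (13,20)]
2. After x ≤ 15: [(7,27/2) (7,11/3) (10,2) (13,2) (13,20)]
3. After y ≥ 11: [(7,27/2) (7,11) (13,11) (13,20)]
4. After y ≤ 14: [(97/13,14) (7,27/2) (7,11) (13,11) (13,14)]
5. Canonical ring: [(7,11) (13,11) (13,14) (97/13,14) (7,27/2)]

Clipped polygon: [(7,11) (13,11) (13,14) (97/13,14) (7,27/2)]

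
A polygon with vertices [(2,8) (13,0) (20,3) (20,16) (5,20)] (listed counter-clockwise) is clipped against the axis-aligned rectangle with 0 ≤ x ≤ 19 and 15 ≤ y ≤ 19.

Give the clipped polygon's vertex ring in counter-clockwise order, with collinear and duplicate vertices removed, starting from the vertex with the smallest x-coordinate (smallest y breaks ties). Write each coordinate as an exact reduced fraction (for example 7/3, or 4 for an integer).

1. After x ≥ 0: [(2,8) (13,0) (20,3) (20,16) (5,20)]
2. After x ≤ 19: [(2,8) (13,0) (19,18/7) (19,244/15) (5,20)]
3. After y ≥ 15: [(15/4,15) (19,15) (19,244/15) (5,20)]
4. After y ≤ 19: [(19/4,19) (15/4,15) (19,15) (19,244/15) (35/4,19)]
5. Canonical ring: [(15/4,15) (19,15) (19,244/15) (35/4,19) (19/4,19)]

Clipped polygon: [(15/4,15) (19,15) (19,244/15) (35/4,19) (19/4,19)]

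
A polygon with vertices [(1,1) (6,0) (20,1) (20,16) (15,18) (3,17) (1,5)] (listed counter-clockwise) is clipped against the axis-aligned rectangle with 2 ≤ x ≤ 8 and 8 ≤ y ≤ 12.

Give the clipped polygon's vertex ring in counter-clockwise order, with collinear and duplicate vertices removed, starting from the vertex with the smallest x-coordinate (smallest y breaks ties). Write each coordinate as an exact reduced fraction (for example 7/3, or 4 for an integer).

Clipped polygon: [(2,8) (8,8) (8,12) (13/6,12) (2,11)]

1. After x ≥ 2: [(2,4/5) (6,0) (20,1) (20,16) (15,18) (3,17) (2,11)]
2. After x ≤ 8: [(2,4/5) (6,0) (8,1/7) (8,209/12) (3,17) (2,11)]
3. After y ≥ 8: [(2,8) (8,8) (8,209/12) (3,17) (2,11)]
4. After y ≤ 12: [(2,8) (8,8) (8,12) (13/6,12) (2,11)]
5. Canonical ring: [(2,8) (8,8) (8,12) (13/6,12) (2,11)]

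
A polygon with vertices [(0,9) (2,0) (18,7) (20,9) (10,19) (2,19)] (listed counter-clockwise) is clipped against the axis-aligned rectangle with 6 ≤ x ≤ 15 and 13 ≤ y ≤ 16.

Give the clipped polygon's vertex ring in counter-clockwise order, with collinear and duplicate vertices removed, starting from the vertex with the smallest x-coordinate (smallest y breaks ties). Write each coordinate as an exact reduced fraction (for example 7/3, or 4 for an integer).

1. After x ≥ 6: [(6,7/4) (18,7) (20,9) (10,19) (6,19)]
2. After x ≤ 15: [(6,7/4) (15,91/16) (15,14) (10,19) (6,19)]
3. After y ≥ 13: [(6,13) (15,13) (15,14) (10,19) (6,19)]
4. After y ≤ 16: [(6,16) (6,13) (15,13) (15,14) (13,16)]
5. Canonical ring: [(6,13) (15,13) (15,14) (13,16) (6,16)]

Clipped polygon: [(6,13) (15,13) (15,14) (13,16) (6,16)]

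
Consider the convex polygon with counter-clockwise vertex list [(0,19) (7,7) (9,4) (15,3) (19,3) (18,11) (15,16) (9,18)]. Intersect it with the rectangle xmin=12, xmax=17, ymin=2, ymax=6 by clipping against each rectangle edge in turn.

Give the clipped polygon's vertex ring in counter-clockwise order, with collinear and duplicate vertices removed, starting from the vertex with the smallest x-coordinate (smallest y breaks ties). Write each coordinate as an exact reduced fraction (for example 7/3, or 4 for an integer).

Clipped polygon: [(12,7/2) (15,3) (17,3) (17,6) (12,6)]

1. After x ≥ 12: [(12,7/2) (15,3) (19,3) (18,11) (15,16) (12,17)]
2. After x ≤ 17: [(12,7/2) (15,3) (17,3) (17,38/3) (15,16) (12,17)]
3. After y ≥ 2: [(12,7/2) (15,3) (17,3) (17,38/3) (15,16) (12,17)]
4. After y ≤ 6: [(12,6) (12,7/2) (15,3) (17,3) (17,6)]
5. Canonical ring: [(12,7/2) (15,3) (17,3) (17,6) (12,6)]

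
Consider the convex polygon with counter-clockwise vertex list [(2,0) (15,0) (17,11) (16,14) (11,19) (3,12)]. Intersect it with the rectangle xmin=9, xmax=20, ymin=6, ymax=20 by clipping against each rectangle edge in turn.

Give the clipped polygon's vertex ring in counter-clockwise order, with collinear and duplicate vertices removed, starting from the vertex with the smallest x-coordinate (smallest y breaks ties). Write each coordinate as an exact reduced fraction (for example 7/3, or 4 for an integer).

Clipped polygon: [(9,6) (177/11,6) (17,11) (16,14) (11,19) (9,69/4)]

1. After x ≥ 9: [(9,0) (15,0) (17,11) (16,14) (11,19) (9,69/4)]
2. After x ≤ 20: [(9,0) (15,0) (17,11) (16,14) (11,19) (9,69/4)]
3. After y ≥ 6: [(9,6) (177/11,6) (17,11) (16,14) (11,19) (9,69/4)]
4. After y ≤ 20: [(9,6) (177/11,6) (17,11) (16,14) (11,19) (9,69/4)]
5. Canonical ring: [(9,6) (177/11,6) (17,11) (16,14) (11,19) (9,69/4)]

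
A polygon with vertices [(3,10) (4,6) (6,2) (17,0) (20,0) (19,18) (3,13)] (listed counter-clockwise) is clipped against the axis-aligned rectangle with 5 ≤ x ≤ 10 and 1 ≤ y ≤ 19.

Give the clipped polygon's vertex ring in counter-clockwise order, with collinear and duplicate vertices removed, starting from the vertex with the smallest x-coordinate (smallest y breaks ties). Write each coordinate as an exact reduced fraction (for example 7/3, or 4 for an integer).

1. After x ≥ 5: [(5,4) (6,2) (17,0) (20,0) (19,18) (5,109/8)]
2. After x ≤ 10: [(5,4) (6,2) (10,14/11) (10,243/16) (5,109/8)]
3. After y ≥ 1: [(5,4) (6,2) (10,14/11) (10,243/16) (5,109/8)]
4. After y ≤ 19: [(5,4) (6,2) (10,14/11) (10,243/16) (5,109/8)]
5. Canonical ring: [(5,4) (6,2) (10,14/11) (10,243/16) (5,109/8)]

Clipped polygon: [(5,4) (6,2) (10,14/11) (10,243/16) (5,109/8)]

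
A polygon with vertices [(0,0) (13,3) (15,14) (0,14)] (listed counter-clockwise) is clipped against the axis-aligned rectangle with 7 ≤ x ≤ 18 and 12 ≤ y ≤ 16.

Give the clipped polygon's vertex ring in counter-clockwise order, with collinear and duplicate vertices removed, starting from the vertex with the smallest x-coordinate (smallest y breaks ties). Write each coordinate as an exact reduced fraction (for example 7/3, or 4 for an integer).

1. After x ≥ 7: [(7,21/13) (13,3) (15,14) (7,14)]
2. After x ≤ 18: [(7,21/13) (13,3) (15,14) (7,14)]
3. After y ≥ 12: [(7,12) (161/11,12) (15,14) (7,14)]
4. After y ≤ 16: [(7,12) (161/11,12) (15,14) (7,14)]
5. Canonical ring: [(7,12) (161/11,12) (15,14) (7,14)]

Clipped polygon: [(7,12) (161/11,12) (15,14) (7,14)]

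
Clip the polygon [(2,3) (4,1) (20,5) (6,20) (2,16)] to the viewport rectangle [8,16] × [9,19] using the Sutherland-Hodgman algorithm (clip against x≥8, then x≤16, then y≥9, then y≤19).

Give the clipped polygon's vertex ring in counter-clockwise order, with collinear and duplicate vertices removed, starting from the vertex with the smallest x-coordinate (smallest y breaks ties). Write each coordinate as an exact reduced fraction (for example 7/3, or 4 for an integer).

1. After x ≥ 8: [(8,2) (20,5) (8,125/7)]
2. After x ≤ 16: [(8,2) (16,4) (16,65/7) (8,125/7)]
3. After y ≥ 9: [(8,9) (16,9) (16,65/7) (8,125/7)]
4. After y ≤ 19: [(8,9) (16,9) (16,65/7) (8,125/7)]
5. Canonical ring: [(8,9) (16,9) (16,65/7) (8,125/7)]

Clipped polygon: [(8,9) (16,9) (16,65/7) (8,125/7)]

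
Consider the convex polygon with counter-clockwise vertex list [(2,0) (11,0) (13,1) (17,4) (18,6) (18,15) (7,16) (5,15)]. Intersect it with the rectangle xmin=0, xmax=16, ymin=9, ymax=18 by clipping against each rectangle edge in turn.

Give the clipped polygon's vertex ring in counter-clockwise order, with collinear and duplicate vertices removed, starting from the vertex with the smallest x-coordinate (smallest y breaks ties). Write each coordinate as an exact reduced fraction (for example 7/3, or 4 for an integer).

1. After x ≥ 0: [(2,0) (11,0) (13,1) (17,4) (18,6) (18,15) (7,16) (5,15)]
2. After x ≤ 16: [(2,0) (11,0) (13,1) (16,13/4) (16,167/11) (7,16) (5,15)]
3. After y ≥ 9: [(19/5,9) (16,9) (16,167/11) (7,16) (5,15)]
4. After y ≤ 18: [(19/5,9) (16,9) (16,167/11) (7,16) (5,15)]
5. Canonical ring: [(19/5,9) (16,9) (16,167/11) (7,16) (5,15)]

Clipped polygon: [(19/5,9) (16,9) (16,167/11) (7,16) (5,15)]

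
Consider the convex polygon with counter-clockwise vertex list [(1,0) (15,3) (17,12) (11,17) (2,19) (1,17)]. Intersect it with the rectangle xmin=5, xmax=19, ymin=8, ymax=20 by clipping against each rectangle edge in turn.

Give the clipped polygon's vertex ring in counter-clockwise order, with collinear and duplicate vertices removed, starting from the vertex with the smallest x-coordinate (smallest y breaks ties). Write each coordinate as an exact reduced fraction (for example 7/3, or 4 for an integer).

Clipped polygon: [(5,8) (145/9,8) (17,12) (11,17) (5,55/3)]

1. After x ≥ 5: [(5,6/7) (15,3) (17,12) (11,17) (5,55/3)]
2. After x ≤ 19: [(5,6/7) (15,3) (17,12) (11,17) (5,55/3)]
3. After y ≥ 8: [(5,8) (145/9,8) (17,12) (11,17) (5,55/3)]
4. After y ≤ 20: [(5,8) (145/9,8) (17,12) (11,17) (5,55/3)]
5. Canonical ring: [(5,8) (145/9,8) (17,12) (11,17) (5,55/3)]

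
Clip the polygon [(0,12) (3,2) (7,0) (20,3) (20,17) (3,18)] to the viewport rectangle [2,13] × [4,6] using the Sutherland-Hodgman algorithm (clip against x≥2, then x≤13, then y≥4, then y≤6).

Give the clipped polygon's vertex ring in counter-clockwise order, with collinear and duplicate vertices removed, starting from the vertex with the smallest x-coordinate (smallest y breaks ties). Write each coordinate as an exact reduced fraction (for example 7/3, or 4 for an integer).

1. After x ≥ 2: [(2,16) (2,16/3) (3,2) (7,0) (20,3) (20,17) (3,18)]
2. After x ≤ 13: [(2,16) (2,16/3) (3,2) (7,0) (13,18/13) (13,296/17) (3,18)]
3. After y ≥ 4: [(2,16) (2,16/3) (12/5,4) (13,4) (13,296/17) (3,18)]
4. After y ≤ 6: [(2,6) (2,16/3) (12/5,4) (13,4) (13,6)]
5. Canonical ring: [(2,16/3) (12/5,4) (13,4) (13,6) (2,6)]

Clipped polygon: [(2,16/3) (12/5,4) (13,4) (13,6) (2,6)]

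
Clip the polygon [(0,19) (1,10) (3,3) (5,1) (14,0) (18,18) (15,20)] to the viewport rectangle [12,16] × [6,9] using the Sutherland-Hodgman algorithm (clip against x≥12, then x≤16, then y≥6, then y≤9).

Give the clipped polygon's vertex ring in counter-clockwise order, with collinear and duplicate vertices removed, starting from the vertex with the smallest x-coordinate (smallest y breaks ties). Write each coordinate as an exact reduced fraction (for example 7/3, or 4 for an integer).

Clipped polygon: [(12,6) (46/3,6) (16,9) (12,9)]

1. After x ≥ 12: [(12,99/5) (12,2/9) (14,0) (18,18) (15,20)]
2. After x ≤ 16: [(12,99/5) (12,2/9) (14,0) (16,9) (16,58/3) (15,20)]
3. After y ≥ 6: [(12,99/5) (12,6) (46/3,6) (16,9) (16,58/3) (15,20)]
4. After y ≤ 9: [(12,9) (12,6) (46/3,6) (16,9) (16,9)]
5. Canonical ring: [(12,6) (46/3,6) (16,9) (12,9)]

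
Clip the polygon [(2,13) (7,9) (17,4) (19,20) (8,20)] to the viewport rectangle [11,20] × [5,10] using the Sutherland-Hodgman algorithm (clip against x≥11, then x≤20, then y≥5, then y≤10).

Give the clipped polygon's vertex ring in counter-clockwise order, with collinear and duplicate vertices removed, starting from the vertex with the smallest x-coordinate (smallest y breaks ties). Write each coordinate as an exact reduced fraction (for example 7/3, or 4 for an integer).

Clipped polygon: [(11,7) (15,5) (137/8,5) (71/4,10) (11,10)]

1. After x ≥ 11: [(11,7) (17,4) (19,20) (11,20)]
2. After x ≤ 20: [(11,7) (17,4) (19,20) (11,20)]
3. After y ≥ 5: [(11,7) (15,5) (137/8,5) (19,20) (11,20)]
4. After y ≤ 10: [(11,10) (11,7) (15,5) (137/8,5) (71/4,10)]
5. Canonical ring: [(11,7) (15,5) (137/8,5) (71/4,10) (11,10)]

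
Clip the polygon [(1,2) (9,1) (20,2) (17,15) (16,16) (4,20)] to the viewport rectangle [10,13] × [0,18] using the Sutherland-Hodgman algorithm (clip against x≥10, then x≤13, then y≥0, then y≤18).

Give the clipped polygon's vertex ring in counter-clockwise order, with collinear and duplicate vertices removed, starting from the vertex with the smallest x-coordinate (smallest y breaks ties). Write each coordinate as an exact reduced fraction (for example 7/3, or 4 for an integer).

Clipped polygon: [(10,12/11) (13,15/11) (13,17) (10,18)]

1. After x ≥ 10: [(10,12/11) (20,2) (17,15) (16,16) (10,18)]
2. After x ≤ 13: [(10,12/11) (13,15/11) (13,17) (10,18)]
3. After y ≥ 0: [(10,12/11) (13,15/11) (13,17) (10,18)]
4. After y ≤ 18: [(10,12/11) (13,15/11) (13,17) (10,18)]
5. Canonical ring: [(10,12/11) (13,15/11) (13,17) (10,18)]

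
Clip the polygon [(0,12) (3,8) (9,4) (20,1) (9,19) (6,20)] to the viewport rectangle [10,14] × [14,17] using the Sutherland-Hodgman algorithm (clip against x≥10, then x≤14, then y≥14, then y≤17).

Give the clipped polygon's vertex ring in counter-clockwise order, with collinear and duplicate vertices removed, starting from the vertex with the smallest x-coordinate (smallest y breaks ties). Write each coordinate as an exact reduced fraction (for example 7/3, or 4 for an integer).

1. After x ≥ 10: [(10,41/11) (20,1) (10,191/11)]
2. After x ≤ 14: [(10,41/11) (14,29/11) (14,119/11) (10,191/11)]
3. After y ≥ 14: [(10,14) (217/18,14) (10,191/11)]
4. After y ≤ 17: [(10,17) (10,14) (217/18,14) (92/9,17)]
5. Canonical ring: [(10,14) (217/18,14) (92/9,17) (10,17)]

Clipped polygon: [(10,14) (217/18,14) (92/9,17) (10,17)]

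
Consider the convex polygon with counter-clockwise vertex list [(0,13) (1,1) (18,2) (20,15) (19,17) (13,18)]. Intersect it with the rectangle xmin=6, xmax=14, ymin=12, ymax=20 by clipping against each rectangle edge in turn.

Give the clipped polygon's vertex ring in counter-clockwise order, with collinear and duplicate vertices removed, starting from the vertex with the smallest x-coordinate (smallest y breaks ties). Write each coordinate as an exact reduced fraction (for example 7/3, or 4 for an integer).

Clipped polygon: [(6,12) (14,12) (14,107/6) (13,18) (6,199/13)]

1. After x ≥ 6: [(6,199/13) (6,22/17) (18,2) (20,15) (19,17) (13,18)]
2. After x ≤ 14: [(6,199/13) (6,22/17) (14,30/17) (14,107/6) (13,18)]
3. After y ≥ 12: [(6,199/13) (6,12) (14,12) (14,107/6) (13,18)]
4. After y ≤ 20: [(6,199/13) (6,12) (14,12) (14,107/6) (13,18)]
5. Canonical ring: [(6,12) (14,12) (14,107/6) (13,18) (6,199/13)]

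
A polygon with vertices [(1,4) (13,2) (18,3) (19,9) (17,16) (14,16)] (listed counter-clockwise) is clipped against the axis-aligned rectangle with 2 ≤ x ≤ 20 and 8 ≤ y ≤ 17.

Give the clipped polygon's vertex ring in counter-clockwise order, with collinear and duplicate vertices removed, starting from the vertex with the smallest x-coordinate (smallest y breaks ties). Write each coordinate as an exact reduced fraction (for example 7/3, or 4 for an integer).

1. After x ≥ 2: [(2,64/13) (2,23/6) (13,2) (18,3) (19,9) (17,16) (14,16)]
2. After x ≤ 20: [(2,64/13) (2,23/6) (13,2) (18,3) (19,9) (17,16) (14,16)]
3. After y ≥ 8: [(16/3,8) (113/6,8) (19,9) (17,16) (14,16)]
4. After y ≤ 17: [(16/3,8) (113/6,8) (19,9) (17,16) (14,16)]
5. Canonical ring: [(16/3,8) (113/6,8) (19,9) (17,16) (14,16)]

Clipped polygon: [(16/3,8) (113/6,8) (19,9) (17,16) (14,16)]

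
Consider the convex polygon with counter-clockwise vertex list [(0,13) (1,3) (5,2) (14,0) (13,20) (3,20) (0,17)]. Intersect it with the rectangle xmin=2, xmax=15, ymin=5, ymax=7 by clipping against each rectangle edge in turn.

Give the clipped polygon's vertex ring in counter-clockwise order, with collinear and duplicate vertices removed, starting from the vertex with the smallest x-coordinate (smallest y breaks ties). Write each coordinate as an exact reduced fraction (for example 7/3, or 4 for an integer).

1. After x ≥ 2: [(2,11/4) (5,2) (14,0) (13,20) (3,20) (2,19)]
2. After x ≤ 15: [(2,11/4) (5,2) (14,0) (13,20) (3,20) (2,19)]
3. After y ≥ 5: [(2,5) (55/4,5) (13,20) (3,20) (2,19)]
4. After y ≤ 7: [(2,7) (2,5) (55/4,5) (273/20,7)]
5. Canonical ring: [(2,5) (55/4,5) (273/20,7) (2,7)]

Clipped polygon: [(2,5) (55/4,5) (273/20,7) (2,7)]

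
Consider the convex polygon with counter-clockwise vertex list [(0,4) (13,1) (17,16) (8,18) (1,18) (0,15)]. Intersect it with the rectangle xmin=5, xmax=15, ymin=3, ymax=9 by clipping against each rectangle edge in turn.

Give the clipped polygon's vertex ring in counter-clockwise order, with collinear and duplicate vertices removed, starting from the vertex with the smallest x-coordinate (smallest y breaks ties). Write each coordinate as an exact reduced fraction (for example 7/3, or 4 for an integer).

1. After x ≥ 5: [(5,37/13) (13,1) (17,16) (8,18) (5,18)]
2. After x ≤ 15: [(5,37/13) (13,1) (15,17/2) (15,148/9) (8,18) (5,18)]
3. After y ≥ 3: [(5,3) (203/15,3) (15,17/2) (15,148/9) (8,18) (5,18)]
4. After y ≤ 9: [(5,9) (5,3) (203/15,3) (15,17/2) (15,9)]
5. Canonical ring: [(5,3) (203/15,3) (15,17/2) (15,9) (5,9)]

Clipped polygon: [(5,3) (203/15,3) (15,17/2) (15,9) (5,9)]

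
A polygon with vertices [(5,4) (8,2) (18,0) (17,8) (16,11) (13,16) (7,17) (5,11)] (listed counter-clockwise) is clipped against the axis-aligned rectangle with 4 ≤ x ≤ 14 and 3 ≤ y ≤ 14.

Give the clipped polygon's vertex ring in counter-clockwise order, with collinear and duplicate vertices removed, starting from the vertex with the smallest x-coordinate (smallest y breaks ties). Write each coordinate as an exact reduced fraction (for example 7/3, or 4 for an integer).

Clipped polygon: [(5,4) (13/2,3) (14,3) (14,14) (6,14) (5,11)]

1. After x ≥ 4: [(5,4) (8,2) (18,0) (17,8) (16,11) (13,16) (7,17) (5,11)]
2. After x ≤ 14: [(5,4) (8,2) (14,4/5) (14,43/3) (13,16) (7,17) (5,11)]
3. After y ≥ 3: [(5,4) (13/2,3) (14,3) (14,43/3) (13,16) (7,17) (5,11)]
4. After y ≤ 14: [(5,4) (13/2,3) (14,3) (14,14) (6,14) (5,11)]
5. Canonical ring: [(5,4) (13/2,3) (14,3) (14,14) (6,14) (5,11)]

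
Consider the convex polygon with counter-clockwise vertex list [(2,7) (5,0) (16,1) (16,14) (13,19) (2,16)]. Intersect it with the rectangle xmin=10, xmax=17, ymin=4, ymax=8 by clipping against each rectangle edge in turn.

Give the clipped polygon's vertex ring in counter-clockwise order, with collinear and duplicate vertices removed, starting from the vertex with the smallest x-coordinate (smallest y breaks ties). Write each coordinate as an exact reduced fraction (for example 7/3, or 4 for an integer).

Clipped polygon: [(10,4) (16,4) (16,8) (10,8)]

1. After x ≥ 10: [(10,5/11) (16,1) (16,14) (13,19) (10,200/11)]
2. After x ≤ 17: [(10,5/11) (16,1) (16,14) (13,19) (10,200/11)]
3. After y ≥ 4: [(10,4) (16,4) (16,14) (13,19) (10,200/11)]
4. After y ≤ 8: [(10,8) (10,4) (16,4) (16,8)]
5. Canonical ring: [(10,4) (16,4) (16,8) (10,8)]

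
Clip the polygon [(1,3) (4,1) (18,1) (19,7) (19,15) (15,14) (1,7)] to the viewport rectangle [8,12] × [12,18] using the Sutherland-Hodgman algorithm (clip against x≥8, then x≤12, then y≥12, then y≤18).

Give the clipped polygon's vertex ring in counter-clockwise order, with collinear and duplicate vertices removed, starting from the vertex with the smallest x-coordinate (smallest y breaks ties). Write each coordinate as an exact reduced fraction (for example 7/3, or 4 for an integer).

1. After x ≥ 8: [(8,1) (18,1) (19,7) (19,15) (15,14) (8,21/2)]
2. After x ≤ 12: [(8,1) (12,1) (12,25/2) (8,21/2)]
3. After y ≥ 12: [(12,12) (12,25/2) (11,12)]
4. After y ≤ 18: [(12,12) (12,25/2) (11,12)]
5. Canonical ring: [(11,12) (12,12) (12,25/2)]

Clipped polygon: [(11,12) (12,12) (12,25/2)]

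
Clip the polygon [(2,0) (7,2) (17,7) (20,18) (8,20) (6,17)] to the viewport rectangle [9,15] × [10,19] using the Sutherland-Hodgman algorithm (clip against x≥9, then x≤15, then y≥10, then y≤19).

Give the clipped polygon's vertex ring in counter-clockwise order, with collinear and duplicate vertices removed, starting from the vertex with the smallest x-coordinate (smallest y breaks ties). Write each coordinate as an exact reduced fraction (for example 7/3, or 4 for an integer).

Clipped polygon: [(9,10) (15,10) (15,113/6) (14,19) (9,19)]

1. After x ≥ 9: [(9,3) (17,7) (20,18) (9,119/6)]
2. After x ≤ 15: [(9,3) (15,6) (15,113/6) (9,119/6)]
3. After y ≥ 10: [(9,10) (15,10) (15,113/6) (9,119/6)]
4. After y ≤ 19: [(9,19) (9,10) (15,10) (15,113/6) (14,19)]
5. Canonical ring: [(9,10) (15,10) (15,113/6) (14,19) (9,19)]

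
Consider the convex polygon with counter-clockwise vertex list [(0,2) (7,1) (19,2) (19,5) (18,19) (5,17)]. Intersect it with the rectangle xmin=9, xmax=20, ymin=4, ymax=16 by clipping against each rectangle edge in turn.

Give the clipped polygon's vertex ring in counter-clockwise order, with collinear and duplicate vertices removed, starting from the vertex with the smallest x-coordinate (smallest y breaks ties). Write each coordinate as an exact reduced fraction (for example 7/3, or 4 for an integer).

1. After x ≥ 9: [(9,7/6) (19,2) (19,5) (18,19) (9,229/13)]
2. After x ≤ 20: [(9,7/6) (19,2) (19,5) (18,19) (9,229/13)]
3. After y ≥ 4: [(9,4) (19,4) (19,5) (18,19) (9,229/13)]
4. After y ≤ 16: [(9,16) (9,4) (19,4) (19,5) (255/14,16)]
5. Canonical ring: [(9,4) (19,4) (19,5) (255/14,16) (9,16)]

Clipped polygon: [(9,4) (19,4) (19,5) (255/14,16) (9,16)]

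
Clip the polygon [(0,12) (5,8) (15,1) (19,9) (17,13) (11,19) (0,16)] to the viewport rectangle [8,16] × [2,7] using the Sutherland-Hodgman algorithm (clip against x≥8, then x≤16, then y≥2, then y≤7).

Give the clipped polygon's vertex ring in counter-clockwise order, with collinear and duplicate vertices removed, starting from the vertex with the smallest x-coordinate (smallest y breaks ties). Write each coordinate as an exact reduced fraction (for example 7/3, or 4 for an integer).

Clipped polygon: [(8,59/10) (95/7,2) (31/2,2) (16,3) (16,7) (8,7)]

1. After x ≥ 8: [(8,59/10) (15,1) (19,9) (17,13) (11,19) (8,200/11)]
2. After x ≤ 16: [(8,59/10) (15,1) (16,3) (16,14) (11,19) (8,200/11)]
3. After y ≥ 2: [(8,59/10) (95/7,2) (31/2,2) (16,3) (16,14) (11,19) (8,200/11)]
4. After y ≤ 7: [(8,7) (8,59/10) (95/7,2) (31/2,2) (16,3) (16,7)]
5. Canonical ring: [(8,59/10) (95/7,2) (31/2,2) (16,3) (16,7) (8,7)]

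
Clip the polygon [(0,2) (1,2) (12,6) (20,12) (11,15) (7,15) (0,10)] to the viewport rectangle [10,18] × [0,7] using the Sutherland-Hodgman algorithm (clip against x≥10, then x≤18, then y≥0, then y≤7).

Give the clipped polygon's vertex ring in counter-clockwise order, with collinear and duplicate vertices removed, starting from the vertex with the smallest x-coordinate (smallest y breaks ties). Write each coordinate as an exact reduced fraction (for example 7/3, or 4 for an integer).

Clipped polygon: [(10,58/11) (12,6) (40/3,7) (10,7)]

1. After x ≥ 10: [(10,58/11) (12,6) (20,12) (11,15) (10,15)]
2. After x ≤ 18: [(10,58/11) (12,6) (18,21/2) (18,38/3) (11,15) (10,15)]
3. After y ≥ 0: [(10,58/11) (12,6) (18,21/2) (18,38/3) (11,15) (10,15)]
4. After y ≤ 7: [(10,7) (10,58/11) (12,6) (40/3,7)]
5. Canonical ring: [(10,58/11) (12,6) (40/3,7) (10,7)]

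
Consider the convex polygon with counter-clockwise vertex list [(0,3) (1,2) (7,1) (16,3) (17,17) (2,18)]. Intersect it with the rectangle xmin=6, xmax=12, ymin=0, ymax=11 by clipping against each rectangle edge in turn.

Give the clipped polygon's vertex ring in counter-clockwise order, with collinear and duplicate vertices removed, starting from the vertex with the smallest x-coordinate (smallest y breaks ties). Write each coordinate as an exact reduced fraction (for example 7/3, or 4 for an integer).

Clipped polygon: [(6,7/6) (7,1) (12,19/9) (12,11) (6,11)]

1. After x ≥ 6: [(6,7/6) (7,1) (16,3) (17,17) (6,266/15)]
2. After x ≤ 12: [(6,7/6) (7,1) (12,19/9) (12,52/3) (6,266/15)]
3. After y ≥ 0: [(6,7/6) (7,1) (12,19/9) (12,52/3) (6,266/15)]
4. After y ≤ 11: [(6,11) (6,7/6) (7,1) (12,19/9) (12,11)]
5. Canonical ring: [(6,7/6) (7,1) (12,19/9) (12,11) (6,11)]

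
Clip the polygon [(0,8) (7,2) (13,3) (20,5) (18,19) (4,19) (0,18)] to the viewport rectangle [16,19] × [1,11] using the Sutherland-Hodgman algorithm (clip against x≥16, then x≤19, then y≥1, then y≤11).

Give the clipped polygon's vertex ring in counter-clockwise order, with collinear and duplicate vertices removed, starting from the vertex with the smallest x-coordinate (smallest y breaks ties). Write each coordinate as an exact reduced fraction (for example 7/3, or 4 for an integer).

Clipped polygon: [(16,27/7) (19,33/7) (19,11) (16,11)]

1. After x ≥ 16: [(16,27/7) (20,5) (18,19) (16,19)]
2. After x ≤ 19: [(16,27/7) (19,33/7) (19,12) (18,19) (16,19)]
3. After y ≥ 1: [(16,27/7) (19,33/7) (19,12) (18,19) (16,19)]
4. After y ≤ 11: [(16,11) (16,27/7) (19,33/7) (19,11)]
5. Canonical ring: [(16,27/7) (19,33/7) (19,11) (16,11)]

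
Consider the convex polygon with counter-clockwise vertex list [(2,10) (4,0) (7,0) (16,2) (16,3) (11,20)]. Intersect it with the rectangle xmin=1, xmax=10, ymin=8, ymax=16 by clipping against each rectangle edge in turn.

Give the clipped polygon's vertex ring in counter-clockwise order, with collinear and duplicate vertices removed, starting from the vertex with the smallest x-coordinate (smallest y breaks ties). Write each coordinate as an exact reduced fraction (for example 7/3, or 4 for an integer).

1. After x ≥ 1: [(2,10) (4,0) (7,0) (16,2) (16,3) (11,20)]
2. After x ≤ 10: [(10,170/9) (2,10) (4,0) (7,0) (10,2/3)]
3. After y ≥ 8: [(10,8) (10,170/9) (2,10) (12/5,8)]
4. After y ≤ 16: [(10,8) (10,16) (37/5,16) (2,10) (12/5,8)]
5. Canonical ring: [(2,10) (12/5,8) (10,8) (10,16) (37/5,16)]

Clipped polygon: [(2,10) (12/5,8) (10,8) (10,16) (37/5,16)]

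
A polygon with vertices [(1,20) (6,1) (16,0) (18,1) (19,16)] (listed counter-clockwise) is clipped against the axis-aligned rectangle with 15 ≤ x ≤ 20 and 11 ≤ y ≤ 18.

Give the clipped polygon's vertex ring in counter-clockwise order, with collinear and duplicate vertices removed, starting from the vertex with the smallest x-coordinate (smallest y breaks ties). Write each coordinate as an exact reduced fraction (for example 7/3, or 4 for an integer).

Clipped polygon: [(15,11) (56/3,11) (19,16) (15,152/9)]

1. After x ≥ 15: [(15,152/9) (15,1/10) (16,0) (18,1) (19,16)]
2. After x ≤ 20: [(15,152/9) (15,1/10) (16,0) (18,1) (19,16)]
3. After y ≥ 11: [(15,152/9) (15,11) (56/3,11) (19,16)]
4. After y ≤ 18: [(15,152/9) (15,11) (56/3,11) (19,16)]
5. Canonical ring: [(15,11) (56/3,11) (19,16) (15,152/9)]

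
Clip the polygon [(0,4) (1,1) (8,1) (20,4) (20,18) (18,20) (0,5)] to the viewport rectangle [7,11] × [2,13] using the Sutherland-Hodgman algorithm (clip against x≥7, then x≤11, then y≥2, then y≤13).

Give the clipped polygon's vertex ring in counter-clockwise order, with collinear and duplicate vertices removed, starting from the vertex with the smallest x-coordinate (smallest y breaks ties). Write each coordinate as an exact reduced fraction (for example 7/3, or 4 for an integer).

Clipped polygon: [(7,2) (11,2) (11,13) (48/5,13) (7,65/6)]

1. After x ≥ 7: [(7,1) (8,1) (20,4) (20,18) (18,20) (7,65/6)]
2. After x ≤ 11: [(7,1) (8,1) (11,7/4) (11,85/6) (7,65/6)]
3. After y ≥ 2: [(7,2) (11,2) (11,85/6) (7,65/6)]
4. After y ≤ 13: [(7,2) (11,2) (11,13) (48/5,13) (7,65/6)]
5. Canonical ring: [(7,2) (11,2) (11,13) (48/5,13) (7,65/6)]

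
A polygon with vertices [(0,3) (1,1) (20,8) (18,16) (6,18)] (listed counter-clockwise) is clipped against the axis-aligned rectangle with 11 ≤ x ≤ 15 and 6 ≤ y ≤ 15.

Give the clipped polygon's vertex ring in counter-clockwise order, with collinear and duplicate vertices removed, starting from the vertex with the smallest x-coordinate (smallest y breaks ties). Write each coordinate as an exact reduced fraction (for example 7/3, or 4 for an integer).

1. After x ≥ 11: [(11,89/19) (20,8) (18,16) (11,103/6)]
2. After x ≤ 15: [(11,89/19) (15,117/19) (15,33/2) (11,103/6)]
3. After y ≥ 6: [(11,6) (102/7,6) (15,117/19) (15,33/2) (11,103/6)]
4. After y ≤ 15: [(11,15) (11,6) (102/7,6) (15,117/19) (15,15)]
5. Canonical ring: [(11,6) (102/7,6) (15,117/19) (15,15) (11,15)]

Clipped polygon: [(11,6) (102/7,6) (15,117/19) (15,15) (11,15)]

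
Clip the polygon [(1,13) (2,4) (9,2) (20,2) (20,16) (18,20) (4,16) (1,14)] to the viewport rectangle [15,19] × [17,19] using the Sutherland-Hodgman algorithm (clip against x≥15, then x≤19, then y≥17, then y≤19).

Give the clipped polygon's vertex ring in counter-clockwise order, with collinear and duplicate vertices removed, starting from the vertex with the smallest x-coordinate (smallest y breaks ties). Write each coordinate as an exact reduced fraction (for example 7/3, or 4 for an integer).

Clipped polygon: [(15,17) (19,17) (19,18) (37/2,19) (15,19)]

1. After x ≥ 15: [(15,2) (20,2) (20,16) (18,20) (15,134/7)]
2. After x ≤ 19: [(15,2) (19,2) (19,18) (18,20) (15,134/7)]
3. After y ≥ 17: [(15,17) (19,17) (19,18) (18,20) (15,134/7)]
4. After y ≤ 19: [(15,19) (15,17) (19,17) (19,18) (37/2,19)]
5. Canonical ring: [(15,17) (19,17) (19,18) (37/2,19) (15,19)]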